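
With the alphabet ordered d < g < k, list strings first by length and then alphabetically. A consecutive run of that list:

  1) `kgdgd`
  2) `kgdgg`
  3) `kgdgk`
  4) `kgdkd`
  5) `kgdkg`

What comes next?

Find the rightmost character of kgdkg below k, bump it to the next letter, and reset everything to its right to d.

kgdkk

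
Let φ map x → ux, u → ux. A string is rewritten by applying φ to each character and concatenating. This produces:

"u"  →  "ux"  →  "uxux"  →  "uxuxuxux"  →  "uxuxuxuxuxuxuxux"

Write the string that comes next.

Applying the rule to each of the 16 symbols of uxuxuxuxuxuxuxux gives the pieces ux ux ux ux ux ux ux ux ux ux ux ux ux ux ux ux, which concatenate to the answer.

uxuxuxuxuxuxuxuxuxuxuxuxuxuxuxux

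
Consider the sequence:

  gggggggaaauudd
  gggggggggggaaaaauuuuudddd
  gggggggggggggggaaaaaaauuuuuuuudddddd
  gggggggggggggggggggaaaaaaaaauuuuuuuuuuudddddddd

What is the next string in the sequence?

Term n consists of 4n+3 g's, followed by 2n+1 a's, followed by 3n-1 u's, followed by 2n d's (n = 1, 2, …).
At n = 5 the blocks have lengths 23, 11, 14, 10.

gggggggggggggggggggggggaaaaaaaaaaauuuuuuuuuuuuuudddddddddd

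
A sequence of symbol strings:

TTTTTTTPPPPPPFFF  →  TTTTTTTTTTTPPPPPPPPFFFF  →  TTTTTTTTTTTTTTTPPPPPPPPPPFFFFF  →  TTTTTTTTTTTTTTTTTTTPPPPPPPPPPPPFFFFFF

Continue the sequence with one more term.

TTTTTTTTTTTTTTTTTTTTTTTPPPPPPPPPPPPPPFFFFFFF

Term n consists of 4n-1 T's, followed by 2n+2 P's, followed by n+1 F's, where the shown terms are n = 2, 3, 4, 5.
Setting n = 6 gives 23, 14, 7 characters in each block.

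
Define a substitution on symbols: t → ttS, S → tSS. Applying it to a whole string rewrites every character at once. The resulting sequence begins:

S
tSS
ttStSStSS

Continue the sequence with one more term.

Rewriting each symbol of ttStSStSS: t→ttS, t→ttS, S→tSS, t→ttS, S→tSS, S→tSS, t→ttS, S→tSS, S→tSS, which concatenates to ttS ttS tSS ttS tSS tSS ttS tSS tSS.

ttSttStSSttStSStSSttStSStSS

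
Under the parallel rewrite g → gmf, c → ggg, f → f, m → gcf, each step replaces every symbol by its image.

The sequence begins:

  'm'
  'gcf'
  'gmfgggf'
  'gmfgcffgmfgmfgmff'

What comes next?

Replace each of the 17 characters of gmfgcffgmfgmfgmff in place — gmf gcf f gmf ggg f f gmf gcf f gmf gcf f gmf gcf f f — and concatenate.

gmfgcffgmfgggffgmfgcffgmfgcffgmfgcfff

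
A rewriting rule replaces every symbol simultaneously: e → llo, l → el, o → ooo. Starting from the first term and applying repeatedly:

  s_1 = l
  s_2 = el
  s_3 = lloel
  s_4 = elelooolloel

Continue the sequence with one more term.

lloellloeloooooooooelelooolloel

Apply φ to elelooolloel symbol by symbol: e→llo, l→el, e→llo, l→el, o→ooo, o→ooo, o→ooo, l→el, l→el, o→ooo, e→llo, l→el; joined: llo el llo el ooo ooo ooo el el ooo llo el.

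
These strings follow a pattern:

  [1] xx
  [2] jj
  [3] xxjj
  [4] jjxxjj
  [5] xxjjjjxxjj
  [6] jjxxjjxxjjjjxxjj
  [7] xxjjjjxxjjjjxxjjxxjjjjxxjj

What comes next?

jjxxjjxxjjjjxxjjxxjjjjxxjjjjxxjjxxjjjjxxjj

Each term (from the third on) is the two preceding terms concatenated in order: term 3 = xx·jj = xxjj.
Continuing: jjxxjjxxjjjjxxjj · xxjjjjxxjjjjxxjjxxjjjjxxjj gives term 8.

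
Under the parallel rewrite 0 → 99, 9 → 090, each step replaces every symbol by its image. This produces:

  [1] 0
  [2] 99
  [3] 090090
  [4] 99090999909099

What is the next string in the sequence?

φ(99090999909099) expands symbol-by-symbol to 090 090 99 090 99 090 090 090 090 99 090 99 090 090; joining the 14 pieces gives the next term.

09009099090990900900900909909099090090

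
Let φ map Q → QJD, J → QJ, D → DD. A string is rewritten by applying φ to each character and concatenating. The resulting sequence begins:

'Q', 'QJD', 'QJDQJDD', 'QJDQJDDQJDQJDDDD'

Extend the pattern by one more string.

Rewriting the 16 symbols of QJDQJDDQJDQJDDDD one by one yields QJD QJ DD QJD QJ DD DD QJD QJ DD QJD QJ DD DD DD DD; concatenated:

QJDQJDDQJDQJDDDDQJDQJDDQJDQJDDDDDDDD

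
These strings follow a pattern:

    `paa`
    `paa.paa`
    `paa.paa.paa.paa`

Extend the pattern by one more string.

paa.paa.paa.paa.paa.paa.paa.paa

Every step duplicates the string with '.' between the halves.
One more doubling of paa.paa.paa.paa gives the answer.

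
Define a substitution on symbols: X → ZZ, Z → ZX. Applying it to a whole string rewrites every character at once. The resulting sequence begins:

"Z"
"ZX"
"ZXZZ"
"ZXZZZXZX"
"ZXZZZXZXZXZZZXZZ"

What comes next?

ZXZZZXZXZXZZZXZZZXZZZXZXZXZZZXZX

Applying the rule to each of the 16 symbols of ZXZZZXZXZXZZZXZZ gives the pieces ZX ZZ ZX ZX ZX ZZ ZX ZZ ZX ZZ ZX ZX ZX ZZ ZX ZX, which concatenate to the answer.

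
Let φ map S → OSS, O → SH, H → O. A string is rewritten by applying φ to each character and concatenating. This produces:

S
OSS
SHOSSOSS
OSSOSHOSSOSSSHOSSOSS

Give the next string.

Rewriting the 20 symbols of OSSOSHOSSOSSSHOSSOSS one by one yields SH OSS OSS SH OSS O SH OSS OSS SH OSS OSS OSS O SH OSS OSS SH OSS OSS; concatenated:

SHOSSOSSSHOSSOSHOSSOSSSHOSSOSSOSSOSHOSSOSSSHOSSOSS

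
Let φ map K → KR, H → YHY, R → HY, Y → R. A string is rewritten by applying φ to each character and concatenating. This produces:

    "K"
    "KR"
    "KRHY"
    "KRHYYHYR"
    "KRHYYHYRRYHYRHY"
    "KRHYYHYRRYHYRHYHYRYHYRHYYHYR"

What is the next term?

Rewriting the 28 symbols of KRHYYHYRRYHYRHYHYRYHYRHYYHYR one by one yields KR HY YHY R R YHY R HY HY R YHY R HY YHY R YHY R HY R YHY R HY YHY R R YHY R HY; concatenated:

KRHYYHYRRYHYRHYHYRYHYRHYYHYRYHYRHYRYHYRHYYHYRRYHYRHY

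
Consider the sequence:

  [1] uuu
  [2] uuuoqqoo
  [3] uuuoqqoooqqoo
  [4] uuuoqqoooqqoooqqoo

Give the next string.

Each term is the previous one with oqqoo appended.
Applying this once more to uuuoqqoooqqoooqqoo:

uuuoqqoooqqoooqqoooqqoo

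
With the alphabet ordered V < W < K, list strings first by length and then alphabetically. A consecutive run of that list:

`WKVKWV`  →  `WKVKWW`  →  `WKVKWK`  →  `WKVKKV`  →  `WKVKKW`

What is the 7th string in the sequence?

WKWVVV

Continuing the enumeration 2 steps past WKVKKW: WKVKKW → WKVKKK → (answer).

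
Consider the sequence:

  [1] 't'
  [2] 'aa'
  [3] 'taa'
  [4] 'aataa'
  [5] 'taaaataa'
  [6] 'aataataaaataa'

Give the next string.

taaaataaaataataaaataa

From term 3 onward, concatenate the second-to-last term with the last: t·aa = taa, aa·taa = aataa, …
So term 7 is taaaataa·aataataaaataa.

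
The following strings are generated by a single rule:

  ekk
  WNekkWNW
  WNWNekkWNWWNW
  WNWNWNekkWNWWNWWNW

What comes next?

Each term wraps the previous one in WN on the left and WNW on the right.
Applying this once more to WNWNWNekkWNWWNWWNW:

WNWNWNWNekkWNWWNWWNWWNW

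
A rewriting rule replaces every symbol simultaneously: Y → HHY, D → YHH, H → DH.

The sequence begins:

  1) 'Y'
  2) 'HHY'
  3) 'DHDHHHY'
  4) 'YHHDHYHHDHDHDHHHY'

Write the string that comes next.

Applying the rule to each of the 17 symbols of YHHDHYHHDHDHDHHHY gives the pieces HHY DH DH YHH DH HHY DH DH YHH DH YHH DH YHH DH DH DH HHY, which concatenate to the answer.

HHYDHDHYHHDHHHYDHDHYHHDHYHHDHYHHDHDHDHHHY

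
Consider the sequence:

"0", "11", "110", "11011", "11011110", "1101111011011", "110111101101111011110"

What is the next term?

From term 3 onward, concatenate the last term with the second-to-last: 11·0 = 110, 110·11 = 11011, …
The next term joins 110111101101111011110 and 1101111011011.

1101111011011110111101101111011011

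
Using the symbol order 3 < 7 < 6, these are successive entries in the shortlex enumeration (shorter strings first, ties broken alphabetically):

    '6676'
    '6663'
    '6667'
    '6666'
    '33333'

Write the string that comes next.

Treat 33333 as a base-3 numeral over the given alphabet and add one, carrying through any trailing 6's.

33337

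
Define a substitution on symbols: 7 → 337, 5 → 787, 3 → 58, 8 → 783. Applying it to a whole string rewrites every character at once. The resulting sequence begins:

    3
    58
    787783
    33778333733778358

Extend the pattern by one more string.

Rewriting the 17 symbols of 33778333733778358 one by one yields 58 58 337 337 783 58 58 58 337 58 58 337 337 783 58 787 783; concatenated:

5858337337783585858337585833733778358787783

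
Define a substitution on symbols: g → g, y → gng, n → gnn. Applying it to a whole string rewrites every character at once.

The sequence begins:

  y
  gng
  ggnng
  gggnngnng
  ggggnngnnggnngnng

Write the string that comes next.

Rewriting the 17 symbols of ggggnngnnggnngnng one by one yields g g g g gnn gnn g gnn gnn g g gnn gnn g gnn gnn g; concatenated:

gggggnngnnggnngnngggnngnnggnngnng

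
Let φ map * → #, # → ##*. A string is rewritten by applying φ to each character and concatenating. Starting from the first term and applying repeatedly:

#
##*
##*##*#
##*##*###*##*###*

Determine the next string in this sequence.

##*##*###*##*###*##*##*###*##*###*##*##*#

Replace each of the 17 characters of ##*##*###*##*###* in place — ##* ##* # ##* ##* # ##* ##* ##* # ##* ##* # ##* ##* ##* # — and concatenate.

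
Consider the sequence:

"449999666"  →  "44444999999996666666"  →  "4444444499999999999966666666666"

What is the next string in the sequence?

444444444449999999999999999666666666666666

The n-th term is 3n-1 4's then 4n 9's then 4n-1 6's (n = 1, 2, …).
For the next term, n = 4, so the run lengths are 11, 16, 15.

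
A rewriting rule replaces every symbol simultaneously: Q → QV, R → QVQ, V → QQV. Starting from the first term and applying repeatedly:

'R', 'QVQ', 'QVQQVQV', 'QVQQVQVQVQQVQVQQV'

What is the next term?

QVQQVQVQVQQVQVQQVQVQQVQVQVQQVQVQQVQVQVQQV

φ(QVQQVQVQVQQVQVQQV) expands symbol-by-symbol to QV QQV QV QV QQV QV QQV QV QQV QV QV QQV QV QQV QV QV QQV; joining the 17 pieces gives the next term.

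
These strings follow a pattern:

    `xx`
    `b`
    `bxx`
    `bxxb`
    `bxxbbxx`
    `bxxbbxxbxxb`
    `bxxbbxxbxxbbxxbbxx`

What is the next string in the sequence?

This is a Fibonacci-style word recurrence s(k) = s(k−1)·s(k−2): e.g. b·xx = bxx.
The next term joins bxxbbxxbxxbbxxbbxx and bxxbbxxbxxb.

bxxbbxxbxxbbxxbbxxbxxbbxxbxxb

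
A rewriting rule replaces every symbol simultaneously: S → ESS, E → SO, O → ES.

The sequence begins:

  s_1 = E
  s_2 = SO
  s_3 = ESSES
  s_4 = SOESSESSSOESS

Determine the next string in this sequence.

Replace each of the 13 characters of SOESSESSSOESS in place — ESS ES SO ESS ESS SO ESS ESS ESS ES SO ESS ESS — and concatenate.

ESSESSOESSESSSOESSESSESSESSOESSESS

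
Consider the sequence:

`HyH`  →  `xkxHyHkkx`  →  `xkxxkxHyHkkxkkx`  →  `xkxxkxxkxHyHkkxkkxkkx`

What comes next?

Every step adds xkx to the front and kkx to the end of the previous string.
One more step from xkxxkxxkxHyHkkxkkxkkx gives the answer.

xkxxkxxkxxkxHyHkkxkkxkkxkkx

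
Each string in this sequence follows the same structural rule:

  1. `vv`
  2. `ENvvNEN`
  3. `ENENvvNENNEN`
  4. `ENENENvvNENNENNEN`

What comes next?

Every step adds EN to the front and NEN to the end of the previous string.
So the next term is EN·ENENENvvNENNENNEN·NEN.

ENENENENvvNENNENNENNEN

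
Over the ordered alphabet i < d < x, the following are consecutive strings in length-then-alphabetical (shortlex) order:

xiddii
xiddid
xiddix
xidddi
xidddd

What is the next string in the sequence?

Treat xidddd as a base-3 numeral over the given alphabet and add one, carrying through any trailing x's.

xidddx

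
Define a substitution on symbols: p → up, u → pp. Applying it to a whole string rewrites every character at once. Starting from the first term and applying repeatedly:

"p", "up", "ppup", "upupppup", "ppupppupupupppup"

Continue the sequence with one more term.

upupppupupupppupppupppupupupppup

φ(ppupppupupupppup) expands symbol-by-symbol to up up pp up up up pp up pp up pp up up up pp up; joining the 16 pieces gives the next term.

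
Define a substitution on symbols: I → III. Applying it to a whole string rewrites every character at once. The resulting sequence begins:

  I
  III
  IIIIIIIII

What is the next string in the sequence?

Rewriting each symbol of IIIIIIIII: I→III, I→III, I→III, I→III, I→III, I→III, I→III, I→III, I→III, which concatenates to III III III III III III III III III.

IIIIIIIIIIIIIIIIIIIIIIIIIII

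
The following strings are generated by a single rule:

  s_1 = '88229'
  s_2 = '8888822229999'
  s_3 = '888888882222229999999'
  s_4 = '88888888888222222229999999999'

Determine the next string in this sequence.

Reading off run lengths: 8 runs 2, 5, 8, 11; 2 runs 2, 4, 6, 8; 9 runs 1, 4, 7, 10 — each is linear in n (n = 1, 2, …).
Setting n = 5 gives 14, 10, 13 characters in each block.

8888888888888822222222229999999999999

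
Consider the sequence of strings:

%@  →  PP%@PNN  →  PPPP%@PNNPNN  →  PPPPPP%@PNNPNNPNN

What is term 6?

PPPPPPPPPP%@PNNPNNPNNPNNPNN

Every step adds PP to the front and PNN to the end of the previous string.
From PPPPPP%@PNNPNNPNN, 2 further steps: PPPPPP%@PNNPNNPNN → PPPPPPPP%@PNNPNNPNNPNN → (answer).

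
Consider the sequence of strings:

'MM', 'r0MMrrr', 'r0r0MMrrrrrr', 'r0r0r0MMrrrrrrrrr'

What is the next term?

s(k+1) = r0·s(k)·rrr, so each term gains r0 as a prefix and rrr as a suffix.
Applying this once more to r0r0r0MMrrrrrrrrr:

r0r0r0r0MMrrrrrrrrrrrr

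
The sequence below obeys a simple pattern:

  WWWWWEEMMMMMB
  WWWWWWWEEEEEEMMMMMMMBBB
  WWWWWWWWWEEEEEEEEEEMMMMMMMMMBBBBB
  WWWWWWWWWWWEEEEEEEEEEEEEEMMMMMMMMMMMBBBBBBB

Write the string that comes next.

The n-th term is 2n+3 W's then 4n-2 E's then 2n+3 M's then 2n-1 B's (n = 1, 2, …).
For the next term, n = 5, so the run lengths are 13, 18, 13, 9.

WWWWWWWWWWWWWEEEEEEEEEEEEEEEEEEMMMMMMMMMMMMMBBBBBBBBB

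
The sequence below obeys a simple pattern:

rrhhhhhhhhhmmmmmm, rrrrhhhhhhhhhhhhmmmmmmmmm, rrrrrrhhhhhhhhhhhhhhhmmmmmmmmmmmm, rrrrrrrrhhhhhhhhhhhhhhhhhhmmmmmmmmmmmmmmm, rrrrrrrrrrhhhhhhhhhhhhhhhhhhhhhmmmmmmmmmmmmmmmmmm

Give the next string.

rrrrrrrrrrrrhhhhhhhhhhhhhhhhhhhhhhhhmmmmmmmmmmmmmmmmmmmmm

The n-th term is 2n-2 r's then 3n+3 h's then 3n m's, where the shown terms are n = 2, 3, 4, 5, 6.
At n = 7 the blocks have lengths 12, 24, 21.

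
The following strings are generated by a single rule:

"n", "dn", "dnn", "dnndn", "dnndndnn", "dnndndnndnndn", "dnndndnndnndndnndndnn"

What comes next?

dnndndnndnndndnndndnndnndndnndnndn

Each term (from the third on) is the previous term followed by the one before it: term 3 = dn·n = dnn.
So term 8 is dnndndnndnndndnndndnn·dnndndnndnndn.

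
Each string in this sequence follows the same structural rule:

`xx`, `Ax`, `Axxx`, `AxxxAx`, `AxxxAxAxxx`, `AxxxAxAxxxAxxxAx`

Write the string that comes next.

This is a Fibonacci-style word recurrence s(k) = s(k−1)·s(k−2): e.g. Ax·xx = Axxx.
Continuing: AxxxAxAxxxAxxxAx · AxxxAxAxxx gives term 7.

AxxxAxAxxxAxxxAxAxxxAxAxxx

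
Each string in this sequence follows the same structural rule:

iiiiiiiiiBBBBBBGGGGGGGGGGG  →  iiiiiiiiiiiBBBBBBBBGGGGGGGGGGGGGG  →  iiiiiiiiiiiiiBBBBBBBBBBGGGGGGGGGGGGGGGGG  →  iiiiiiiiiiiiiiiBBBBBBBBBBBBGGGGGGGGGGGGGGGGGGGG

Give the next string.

iiiiiiiiiiiiiiiiiBBBBBBBBBBBBBBGGGGGGGGGGGGGGGGGGGGGGG

Reading off run lengths: i runs 9, 11, 13, 15; B runs 6, 8, 10, 12; G runs 11, 14, 17, 20 — each is linear in n, where the shown terms are n = 3, 4, 5, 6.
For the next term, n = 7, so the run lengths are 17, 14, 23.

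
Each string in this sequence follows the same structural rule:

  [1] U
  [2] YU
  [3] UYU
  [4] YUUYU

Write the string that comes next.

Each term (from the third on) is the two preceding terms concatenated in order: term 3 = U·YU = UYU.
Continuing: UYU · YUUYU gives term 5.

UYUYUUYU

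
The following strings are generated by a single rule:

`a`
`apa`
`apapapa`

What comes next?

apapapapapapapa

s(k+1) = s(k)·p·s(k) — each term doubles the last with 'p' between the halves.
So the next term is two copies of apapapa with 'p' between the halves.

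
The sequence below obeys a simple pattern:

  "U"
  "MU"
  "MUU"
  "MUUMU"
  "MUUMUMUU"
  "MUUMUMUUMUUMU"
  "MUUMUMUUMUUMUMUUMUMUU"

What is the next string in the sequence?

This is a Fibonacci-style word recurrence s(k) = s(k−1)·s(k−2): e.g. MU·U = MUU.
Continuing: MUUMUMUUMUUMUMUUMUMUU · MUUMUMUUMUUMU gives term 8.

MUUMUMUUMUUMUMUUMUMUUMUUMUMUUMUUMU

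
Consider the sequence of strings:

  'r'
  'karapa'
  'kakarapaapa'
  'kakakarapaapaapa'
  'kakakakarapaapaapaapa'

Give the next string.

s(k+1) = ka·s(k)·apa, so each term gains ka as a prefix and apa as a suffix.
Applying this once more to kakakakarapaapaapaapa:

kakakakakarapaapaapaapaapa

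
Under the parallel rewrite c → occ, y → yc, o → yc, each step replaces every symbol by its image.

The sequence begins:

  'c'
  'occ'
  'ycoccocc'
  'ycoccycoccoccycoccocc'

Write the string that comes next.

ycoccycoccoccycoccycoccoccycoccoccycoccycoccoccycoccocc

φ(ycoccycoccoccycoccocc) expands symbol-by-symbol to yc occ yc occ occ yc occ yc occ occ yc occ occ yc occ yc occ occ yc occ occ; joining the 21 pieces gives the next term.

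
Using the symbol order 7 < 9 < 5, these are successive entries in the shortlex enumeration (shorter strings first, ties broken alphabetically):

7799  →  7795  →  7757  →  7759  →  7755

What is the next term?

Find the rightmost character of 7755 below 5, bump it to the next letter, and reset everything to its right to 7.

7977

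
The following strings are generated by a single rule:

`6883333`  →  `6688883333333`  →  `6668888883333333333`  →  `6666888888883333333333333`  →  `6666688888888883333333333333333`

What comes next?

6666668888888888883333333333333333333

Reading off run lengths: 6 runs 1, 2, 3, 4, 5; 8 runs 2, 4, 6, 8, 10; 3 runs 4, 7, 10, 13, 16 — each is linear in n (n = 1, 2, …).
Setting n = 6 gives 6, 12, 19 characters in each block.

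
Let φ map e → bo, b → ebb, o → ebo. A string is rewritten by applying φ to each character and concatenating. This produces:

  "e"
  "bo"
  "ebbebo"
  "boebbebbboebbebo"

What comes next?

Rewriting the 16 symbols of boebbebbboebbebo one by one yields ebb ebo bo ebb ebb bo ebb ebb ebb ebo bo ebb ebb bo ebb ebo; concatenated:

ebbeboboebbebbboebbebbebbeboboebbebbboebbebo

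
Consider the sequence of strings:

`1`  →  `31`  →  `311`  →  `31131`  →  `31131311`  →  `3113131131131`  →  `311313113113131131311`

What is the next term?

3113131131131311313113113131131131

From term 3 onward, concatenate the last term with the second-to-last: 31·1 = 311, 311·31 = 31131, …
Continuing: 311313113113131131311 · 3113131131131 gives term 8.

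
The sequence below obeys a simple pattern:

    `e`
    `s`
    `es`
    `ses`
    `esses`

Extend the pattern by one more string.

From term 3 onward, concatenate the second-to-last term with the last: e·s = es, s·es = ses, …
The next term joins ses and esses.

sesesses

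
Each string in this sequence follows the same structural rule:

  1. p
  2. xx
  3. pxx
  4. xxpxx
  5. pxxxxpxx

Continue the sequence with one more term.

xxpxxpxxxxpxx

Each term (from the third on) is the two preceding terms concatenated in order: term 3 = p·xx = pxx.
Continuing: xxpxx · pxxxxpxx gives term 6.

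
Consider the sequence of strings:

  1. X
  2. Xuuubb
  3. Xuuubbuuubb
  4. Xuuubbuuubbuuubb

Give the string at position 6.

The strings grow by a fixed suffix uuubb each time.
From Xuuubbuuubbuuubb, 2 further steps: Xuuubbuuubbuuubb → Xuuubbuuubbuuubbuuubb → (answer).

Xuuubbuuubbuuubbuuubbuuubb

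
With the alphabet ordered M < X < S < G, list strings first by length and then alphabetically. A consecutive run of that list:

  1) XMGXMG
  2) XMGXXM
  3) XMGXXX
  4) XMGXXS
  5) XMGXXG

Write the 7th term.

XMGXSX

Continuing the enumeration 2 steps past XMGXXG: XMGXXG → XMGXSM → (answer).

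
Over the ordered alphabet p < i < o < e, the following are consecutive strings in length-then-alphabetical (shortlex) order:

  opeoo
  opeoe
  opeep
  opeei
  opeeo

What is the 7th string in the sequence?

Advancing 2 positions from opeeo through opeeo → opeee reaches term 7.

oippp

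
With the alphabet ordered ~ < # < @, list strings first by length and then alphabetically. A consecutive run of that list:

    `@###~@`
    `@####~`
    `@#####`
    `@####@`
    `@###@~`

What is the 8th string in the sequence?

@##@~~

Stepping forward 3 times from @###@~: @###@~ → @###@# → @###@@, then the target.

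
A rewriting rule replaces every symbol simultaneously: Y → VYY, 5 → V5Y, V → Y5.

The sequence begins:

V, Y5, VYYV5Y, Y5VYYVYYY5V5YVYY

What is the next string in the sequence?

φ(Y5VYYVYYY5V5YVYY) expands symbol-by-symbol to VYY V5Y Y5 VYY VYY Y5 VYY VYY VYY V5Y Y5 V5Y VYY Y5 VYY VYY; joining the 16 pieces gives the next term.

VYYV5YY5VYYVYYY5VYYVYYVYYV5YY5V5YVYYY5VYYVYY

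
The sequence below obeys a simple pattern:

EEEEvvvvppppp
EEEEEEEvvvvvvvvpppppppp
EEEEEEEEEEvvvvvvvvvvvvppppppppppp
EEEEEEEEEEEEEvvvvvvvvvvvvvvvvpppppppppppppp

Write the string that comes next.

The n-th term is 3n+1 E's then 4n v's then 3n+2 p's (n = 1, 2, …).
Setting n = 5 gives 16, 20, 17 characters in each block.

EEEEEEEEEEEEEEEEvvvvvvvvvvvvvvvvvvvvppppppppppppppppp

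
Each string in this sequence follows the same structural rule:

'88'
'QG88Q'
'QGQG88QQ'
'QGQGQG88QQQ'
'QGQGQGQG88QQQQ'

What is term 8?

Each term wraps the previous one in QG on the left and Q on the right.
From QGQGQGQG88QQQQ, 3 further steps: QGQGQGQG88QQQQ → QGQGQGQGQG88QQQQQ → QGQGQGQGQGQG88QQQQQQ → (answer).

QGQGQGQGQGQGQG88QQQQQQQ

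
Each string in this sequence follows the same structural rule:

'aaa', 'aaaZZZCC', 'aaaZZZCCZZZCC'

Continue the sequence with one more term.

The strings grow by a fixed suffix ZZZCC each time.
Applying this once more to aaaZZZCCZZZCC:

aaaZZZCCZZZCCZZZCC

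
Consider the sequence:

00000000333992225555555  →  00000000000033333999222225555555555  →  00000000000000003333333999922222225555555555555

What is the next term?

Reading off run lengths: 0 runs 8, 12, 16; 3 runs 3, 5, 7; 9 runs 2, 3, 4; 2 runs 3, 5, 7; 5 runs 7, 10, 13 — each is linear in n, where the shown terms are n = 2, 3, 4.
At n = 5 the blocks have lengths 20, 9, 5, 9, 16.

00000000000000000000333333333999992222222225555555555555555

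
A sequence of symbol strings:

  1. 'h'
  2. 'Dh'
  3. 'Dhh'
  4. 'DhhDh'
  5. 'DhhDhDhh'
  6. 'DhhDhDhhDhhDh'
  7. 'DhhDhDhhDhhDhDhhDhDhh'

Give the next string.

This is a Fibonacci-style word recurrence s(k) = s(k−1)·s(k−2): e.g. Dh·h = Dhh.
Continuing: DhhDhDhhDhhDhDhhDhDhh · DhhDhDhhDhhDh gives term 8.

DhhDhDhhDhhDhDhhDhDhhDhhDhDhhDhhDh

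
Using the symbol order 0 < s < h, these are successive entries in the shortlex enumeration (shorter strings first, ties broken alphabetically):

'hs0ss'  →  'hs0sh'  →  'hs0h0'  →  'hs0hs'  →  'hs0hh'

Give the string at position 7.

hss0s

Advancing 2 positions from hs0hh through hs0hh → hss00 reaches term 7.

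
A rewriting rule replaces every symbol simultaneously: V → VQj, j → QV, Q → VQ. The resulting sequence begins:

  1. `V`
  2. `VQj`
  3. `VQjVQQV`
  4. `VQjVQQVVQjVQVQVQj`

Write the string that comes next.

VQjVQQVVQjVQVQVQjVQjVQQVVQjVQVQjVQVQjVQQV

φ(VQjVQQVVQjVQVQVQj) expands symbol-by-symbol to VQj VQ QV VQj VQ VQ VQj VQj VQ QV VQj VQ VQj VQ VQj VQ QV; joining the 17 pieces gives the next term.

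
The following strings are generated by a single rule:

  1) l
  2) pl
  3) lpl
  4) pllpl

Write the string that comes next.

lplpllpl

From term 3 onward, concatenate the second-to-last term with the last: l·pl = lpl, pl·lpl = pllpl, …
The next term joins lpl and pllpl.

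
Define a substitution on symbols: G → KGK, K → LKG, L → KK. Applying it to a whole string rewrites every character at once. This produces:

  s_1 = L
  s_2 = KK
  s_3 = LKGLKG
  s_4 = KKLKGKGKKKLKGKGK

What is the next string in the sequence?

Rewriting the 16 symbols of KKLKGKGKKKLKGKGK one by one yields LKG LKG KK LKG KGK LKG KGK LKG LKG LKG KK LKG KGK LKG KGK LKG; concatenated:

LKGLKGKKLKGKGKLKGKGKLKGLKGLKGKKLKGKGKLKGKGKLKG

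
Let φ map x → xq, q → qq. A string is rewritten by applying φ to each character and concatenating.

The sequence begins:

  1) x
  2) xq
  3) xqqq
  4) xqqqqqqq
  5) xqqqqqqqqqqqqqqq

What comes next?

Replace each of the 16 characters of xqqqqqqqqqqqqqqq in place — xq qq qq qq qq qq qq qq qq qq qq qq qq qq qq qq — and concatenate.

xqqqqqqqqqqqqqqqqqqqqqqqqqqqqqqq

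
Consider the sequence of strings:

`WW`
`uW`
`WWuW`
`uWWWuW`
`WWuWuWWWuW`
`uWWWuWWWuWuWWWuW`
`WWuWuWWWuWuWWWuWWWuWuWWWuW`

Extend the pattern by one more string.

This is a Fibonacci-style word recurrence s(k) = s(k−2)·s(k−1): e.g. WW·uW = WWuW.
Continuing: uWWWuWWWuWuWWWuW · WWuWuWWWuWuWWWuWWWuWuWWWuW gives term 8.

uWWWuWWWuWuWWWuWWWuWuWWWuWuWWWuWWWuWuWWWuW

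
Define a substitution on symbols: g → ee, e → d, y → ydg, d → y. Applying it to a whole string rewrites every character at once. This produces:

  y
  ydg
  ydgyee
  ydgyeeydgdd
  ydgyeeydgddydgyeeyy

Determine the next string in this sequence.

ydgyeeydgddydgyeeyyydgyeeydgddydgydg

φ(ydgyeeydgddydgyeeyy) expands symbol-by-symbol to ydg y ee ydg d d ydg y ee y y ydg y ee ydg d d ydg ydg; joining the 19 pieces gives the next term.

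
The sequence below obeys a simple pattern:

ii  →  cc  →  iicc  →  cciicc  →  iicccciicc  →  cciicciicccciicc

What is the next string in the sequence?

From term 3 onward, concatenate the second-to-last term with the last: ii·cc = iicc, cc·iicc = cciicc, …
Continuing: iicccciicc · cciicciicccciicc gives term 7.

iicccciicccciicciicccciicc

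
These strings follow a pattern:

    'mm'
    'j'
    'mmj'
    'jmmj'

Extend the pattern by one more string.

Each term (from the third on) is the two preceding terms concatenated in order: term 3 = mm·j = mmj.
The next term joins mmj and jmmj.

mmjjmmj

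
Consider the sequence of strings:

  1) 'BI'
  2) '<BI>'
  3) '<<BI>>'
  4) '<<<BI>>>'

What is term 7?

s(k+1) = <·s(k)·>, so each term gains < as a prefix and > as a suffix.
From <<<BI>>>, 3 further steps: <<<BI>>> → <<<<BI>>>> → <<<<<BI>>>>> → (answer).

<<<<<<BI>>>>>>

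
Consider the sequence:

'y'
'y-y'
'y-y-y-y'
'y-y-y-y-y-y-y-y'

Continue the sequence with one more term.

Every step duplicates the string with '-' between the halves.
Doubling y-y-y-y-y-y-y-y with '-' between the halves:

y-y-y-y-y-y-y-y-y-y-y-y-y-y-y-y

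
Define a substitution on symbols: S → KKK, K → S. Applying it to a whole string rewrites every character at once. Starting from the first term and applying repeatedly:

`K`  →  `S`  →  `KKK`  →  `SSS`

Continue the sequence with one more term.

Apply φ to SSS symbol by symbol: S→KKK, S→KKK, S→KKK; joined: KKK KKK KKK.

KKKKKKKKK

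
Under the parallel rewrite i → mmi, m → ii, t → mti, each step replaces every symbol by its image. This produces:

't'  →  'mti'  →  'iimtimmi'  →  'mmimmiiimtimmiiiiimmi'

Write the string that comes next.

φ(mmimmiiimtimmiiiiimmi) expands symbol-by-symbol to ii ii mmi ii ii mmi mmi mmi ii mti mmi ii ii mmi mmi mmi mmi mmi ii ii mmi; joining the 21 pieces gives the next term.

iiiimmiiiiimmimmimmiiimtimmiiiiimmimmimmimmimmiiiiimmi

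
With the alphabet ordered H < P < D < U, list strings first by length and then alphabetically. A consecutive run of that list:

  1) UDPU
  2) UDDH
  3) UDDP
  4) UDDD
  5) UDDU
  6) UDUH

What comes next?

UDUP

Find the rightmost character of UDUH below U, bump it to the next letter, and reset everything to its right to H.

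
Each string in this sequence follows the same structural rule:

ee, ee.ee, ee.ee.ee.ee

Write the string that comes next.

s(k+1) = s(k)·.·s(k) — each term doubles the last with '.' between the halves.
One more doubling of ee.ee.ee.ee gives the answer.

ee.ee.ee.ee.ee.ee.ee.ee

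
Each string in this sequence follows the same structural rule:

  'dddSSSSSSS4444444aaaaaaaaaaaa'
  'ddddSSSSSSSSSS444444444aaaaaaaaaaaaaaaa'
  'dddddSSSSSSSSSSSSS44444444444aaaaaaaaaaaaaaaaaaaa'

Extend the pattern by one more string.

ddddddSSSSSSSSSSSSSSSS4444444444444aaaaaaaaaaaaaaaaaaaaaaaa

Term n consists of n d's, followed by 3n-2 S's, followed by 2n+1 4's, followed by 4n a's, where the shown terms are n = 3, 4, 5.
At n = 6 the blocks have lengths 6, 16, 13, 24.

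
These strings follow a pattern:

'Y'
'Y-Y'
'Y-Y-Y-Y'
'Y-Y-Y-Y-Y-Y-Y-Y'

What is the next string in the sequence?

Y-Y-Y-Y-Y-Y-Y-Y-Y-Y-Y-Y-Y-Y-Y-Y

Every step duplicates the string with '-' between the halves.
So the next term is two copies of Y-Y-Y-Y-Y-Y-Y-Y with '-' between the halves.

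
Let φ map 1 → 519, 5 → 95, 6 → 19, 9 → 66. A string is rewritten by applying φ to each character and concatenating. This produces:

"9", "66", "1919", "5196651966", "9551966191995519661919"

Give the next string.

66959551966191951966519666695955196619195196651966

Applying the rule to each of the 22 symbols of 9551966191995519661919 gives the pieces 66 95 95 519 66 19 19 519 66 519 66 66 95 95 519 66 19 19 519 66 519 66, which concatenate to the answer.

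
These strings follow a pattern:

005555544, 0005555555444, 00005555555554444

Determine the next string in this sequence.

000005555555555544444

The n-th term is n 0's then 2n+1 5's then n 4's, where the shown terms are n = 2, 3, 4.
For the next term, n = 5, so the run lengths are 5, 11, 5.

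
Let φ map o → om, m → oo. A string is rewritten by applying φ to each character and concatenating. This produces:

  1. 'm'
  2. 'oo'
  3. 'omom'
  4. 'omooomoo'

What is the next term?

omooomomomooomom

Expanding omooomoo: o→om, m→oo, o→om, o→om, o→om, m→oo, o→om, o→om. Concatenated: om oo om om om oo om om.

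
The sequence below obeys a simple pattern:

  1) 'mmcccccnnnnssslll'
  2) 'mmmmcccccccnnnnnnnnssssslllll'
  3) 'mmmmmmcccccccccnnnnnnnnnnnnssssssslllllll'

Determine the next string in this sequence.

mmmmmmmmcccccccccccnnnnnnnnnnnnnnnnssssssssslllllllll

Term n consists of 2n m's, followed by 2n+3 c's, followed by 4n n's, followed by 2n+1 s's, followed by 2n+1 l's (n = 1, 2, …).
At n = 4 the blocks have lengths 8, 11, 16, 9, 9.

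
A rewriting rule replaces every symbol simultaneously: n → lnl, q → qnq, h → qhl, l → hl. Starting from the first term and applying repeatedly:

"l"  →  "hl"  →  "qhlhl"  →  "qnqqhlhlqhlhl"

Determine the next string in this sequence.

qnqlnlqnqqnqqhlhlqhlhlqnqqhlhlqhlhl

Replace each of the 13 characters of qnqqhlhlqhlhl in place — qnq lnl qnq qnq qhl hl qhl hl qnq qhl hl qhl hl — and concatenate.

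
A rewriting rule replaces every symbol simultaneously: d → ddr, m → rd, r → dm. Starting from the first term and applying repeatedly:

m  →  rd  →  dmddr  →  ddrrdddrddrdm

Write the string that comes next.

Rewriting the 13 symbols of ddrrdddrddrdm one by one yields ddr ddr dm dm ddr ddr ddr dm ddr ddr dm ddr rd; concatenated:

ddrddrdmdmddrddrddrdmddrddrdmddrrd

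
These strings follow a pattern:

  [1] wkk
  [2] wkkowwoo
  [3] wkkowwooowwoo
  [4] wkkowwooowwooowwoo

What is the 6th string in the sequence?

The strings grow by a fixed suffix owwoo each time.
From wkkowwooowwooowwoo, 2 further steps: wkkowwooowwooowwoo → wkkowwooowwooowwooowwoo → (answer).

wkkowwooowwooowwooowwooowwoo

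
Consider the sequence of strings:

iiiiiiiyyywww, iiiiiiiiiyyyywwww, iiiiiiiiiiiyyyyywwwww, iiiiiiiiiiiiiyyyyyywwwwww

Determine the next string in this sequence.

Reading off run lengths: i runs 7, 9, 11, 13; y runs 3, 4, 5, 6; w runs 3, 4, 5, 6 — each is linear in n, where the shown terms are n = 3, 4, 5, 6.
At n = 7 the blocks have lengths 15, 7, 7.

iiiiiiiiiiiiiiiyyyyyyywwwwwww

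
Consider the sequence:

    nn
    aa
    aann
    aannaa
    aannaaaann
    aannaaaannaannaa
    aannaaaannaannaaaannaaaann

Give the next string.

This is a Fibonacci-style word recurrence s(k) = s(k−1)·s(k−2): e.g. aa·nn = aann.
The next term joins aannaaaannaannaaaannaaaann and aannaaaannaannaa.

aannaaaannaannaaaannaaaannaannaaaannaannaa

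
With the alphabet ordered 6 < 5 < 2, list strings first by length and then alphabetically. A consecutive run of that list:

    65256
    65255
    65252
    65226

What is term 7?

62666

Stepping forward 3 times from 65226: 65226 → 65225 → 65222, then the target.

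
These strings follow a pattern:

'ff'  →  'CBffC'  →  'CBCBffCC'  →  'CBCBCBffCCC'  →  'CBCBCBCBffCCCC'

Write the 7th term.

CBCBCBCBCBCBffCCCCCC

s(k+1) = CB·s(k)·C, so each term gains CB as a prefix and C as a suffix.
From CBCBCBCBffCCCC, 2 further steps: CBCBCBCBffCCCC → CBCBCBCBCBffCCCCC → (answer).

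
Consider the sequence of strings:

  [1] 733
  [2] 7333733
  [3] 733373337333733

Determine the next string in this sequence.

7333733373337333733373337333733

Every step duplicates the string with '3' between the halves.
One more doubling of 733373337333733 gives the answer.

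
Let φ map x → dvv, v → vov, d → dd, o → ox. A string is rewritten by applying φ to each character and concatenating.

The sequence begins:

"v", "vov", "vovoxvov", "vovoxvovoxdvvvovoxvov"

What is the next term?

Applying the rule to each of the 21 symbols of vovoxvovoxdvvvovoxvov gives the pieces vov ox vov ox dvv vov ox vov ox dvv dd vov vov vov ox vov ox dvv vov ox vov, which concatenate to the answer.

vovoxvovoxdvvvovoxvovoxdvvddvovvovvovoxvovoxdvvvovoxvov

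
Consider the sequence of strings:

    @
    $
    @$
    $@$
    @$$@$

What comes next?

$@$@$$@$

This is a Fibonacci-style word recurrence s(k) = s(k−2)·s(k−1): e.g. @·$ = @$.
So term 6 is $@$·@$$@$.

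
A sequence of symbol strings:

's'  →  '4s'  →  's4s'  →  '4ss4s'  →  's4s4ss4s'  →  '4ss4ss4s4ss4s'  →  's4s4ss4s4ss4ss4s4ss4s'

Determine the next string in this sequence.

From term 3 onward, concatenate the second-to-last term with the last: s·4s = s4s, 4s·s4s = 4ss4s, …
The next term joins 4ss4ss4s4ss4s and s4s4ss4s4ss4ss4s4ss4s.

4ss4ss4s4ss4ss4s4ss4s4ss4ss4s4ss4s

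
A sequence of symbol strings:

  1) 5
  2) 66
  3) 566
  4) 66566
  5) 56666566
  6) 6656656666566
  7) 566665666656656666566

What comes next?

6656656666566566665666656656666566

This is a Fibonacci-style word recurrence s(k) = s(k−2)·s(k−1): e.g. 5·66 = 566.
Continuing: 6656656666566 · 566665666656656666566 gives term 8.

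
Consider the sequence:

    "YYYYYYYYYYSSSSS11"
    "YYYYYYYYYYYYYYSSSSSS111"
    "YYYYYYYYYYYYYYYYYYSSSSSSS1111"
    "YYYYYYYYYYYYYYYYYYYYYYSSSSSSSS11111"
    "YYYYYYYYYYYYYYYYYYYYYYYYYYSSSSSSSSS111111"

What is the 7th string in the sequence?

YYYYYYYYYYYYYYYYYYYYYYYYYYYYYYYYYYSSSSSSSSSSS11111111

Each string has the form Y^{4n-2} S^{n+2} 1^{n-1}, where the shown terms are n = 3, 4, 5, 6, 7.
For term 7, n = 9, so the run lengths are 34, 11, 8.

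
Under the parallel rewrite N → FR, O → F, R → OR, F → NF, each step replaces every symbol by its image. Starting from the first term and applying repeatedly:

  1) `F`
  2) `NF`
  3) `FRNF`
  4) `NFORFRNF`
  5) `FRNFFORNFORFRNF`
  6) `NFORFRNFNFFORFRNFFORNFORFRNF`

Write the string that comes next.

Rewriting the 28 symbols of NFORFRNFNFFORFRNFFORNFORFRNF one by one yields FR NF F OR NF OR FR NF FR NF NF F OR NF OR FR NF NF F OR FR NF F OR NF OR FR NF; concatenated:

FRNFFORNFORFRNFFRNFNFFORNFORFRNFNFFORFRNFFORNFORFRNF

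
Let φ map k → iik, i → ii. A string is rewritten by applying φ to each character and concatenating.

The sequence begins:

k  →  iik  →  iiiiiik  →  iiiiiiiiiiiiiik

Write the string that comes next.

φ(iiiiiiiiiiiiiik) expands symbol-by-symbol to ii ii ii ii ii ii ii ii ii ii ii ii ii ii iik; joining the 15 pieces gives the next term.

iiiiiiiiiiiiiiiiiiiiiiiiiiiiiik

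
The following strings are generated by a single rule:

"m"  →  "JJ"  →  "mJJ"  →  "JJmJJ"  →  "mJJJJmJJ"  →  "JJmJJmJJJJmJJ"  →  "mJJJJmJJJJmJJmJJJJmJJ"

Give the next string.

From term 3 onward, concatenate the second-to-last term with the last: m·JJ = mJJ, JJ·mJJ = JJmJJ, …
So term 8 is JJmJJmJJJJmJJ·mJJJJmJJJJmJJmJJJJmJJ.

JJmJJmJJJJmJJmJJJJmJJJJmJJmJJJJmJJ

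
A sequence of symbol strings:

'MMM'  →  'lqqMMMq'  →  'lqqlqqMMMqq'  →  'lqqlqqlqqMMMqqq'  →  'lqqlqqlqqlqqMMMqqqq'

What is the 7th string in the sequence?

lqqlqqlqqlqqlqqlqqMMMqqqqqq

s(k+1) = lqq·s(k)·q, so each term gains lqq as a prefix and q as a suffix.
From lqqlqqlqqlqqMMMqqqq, 2 further steps: lqqlqqlqqlqqMMMqqqq → lqqlqqlqqlqqlqqMMMqqqqq → (answer).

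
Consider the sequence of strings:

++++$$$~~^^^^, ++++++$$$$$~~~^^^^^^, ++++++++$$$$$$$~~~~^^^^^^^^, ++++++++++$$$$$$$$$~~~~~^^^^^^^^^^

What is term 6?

++++++++++++++$$$$$$$$$$$$$~~~~~~~^^^^^^^^^^^^^^

Each string has the form +^{2n} $^{2n-1} ~^{n} ^^{2n}, where the shown terms are n = 2, 3, 4, 5.
At n = 7 the blocks have lengths 14, 13, 7, 14.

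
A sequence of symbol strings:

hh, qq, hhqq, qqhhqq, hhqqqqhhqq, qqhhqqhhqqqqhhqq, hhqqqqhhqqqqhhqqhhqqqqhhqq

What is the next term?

qqhhqqhhqqqqhhqqhhqqqqhhqqqqhhqqhhqqqqhhqq

This is a Fibonacci-style word recurrence s(k) = s(k−2)·s(k−1): e.g. hh·qq = hhqq.
So term 8 is qqhhqqhhqqqqhhqq·hhqqqqhhqqqqhhqqhhqqqqhhqq.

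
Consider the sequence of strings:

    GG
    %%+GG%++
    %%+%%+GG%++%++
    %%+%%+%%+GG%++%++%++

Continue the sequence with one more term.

Every step adds %%+ to the front and %++ to the end of the previous string.
One more step from %%+%%+%%+GG%++%++%++ gives the answer.

%%+%%+%%+%%+GG%++%++%++%++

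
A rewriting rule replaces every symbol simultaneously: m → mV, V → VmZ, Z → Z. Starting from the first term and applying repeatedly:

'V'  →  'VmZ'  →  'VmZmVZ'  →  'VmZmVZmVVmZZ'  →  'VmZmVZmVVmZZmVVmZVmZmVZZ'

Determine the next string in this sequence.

Rewriting the 24 symbols of VmZmVZmVVmZZmVVmZVmZmVZZ one by one yields VmZ mV Z mV VmZ Z mV VmZ VmZ mV Z Z mV VmZ VmZ mV Z VmZ mV Z mV VmZ Z Z; concatenated:

VmZmVZmVVmZZmVVmZVmZmVZZmVVmZVmZmVZVmZmVZmVVmZZZ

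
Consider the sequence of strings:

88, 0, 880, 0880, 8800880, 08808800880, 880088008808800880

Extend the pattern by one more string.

08808800880880088008808800880

From term 3 onward, concatenate the second-to-last term with the last: 88·0 = 880, 0·880 = 0880, …
Continuing: 08808800880 · 880088008808800880 gives term 8.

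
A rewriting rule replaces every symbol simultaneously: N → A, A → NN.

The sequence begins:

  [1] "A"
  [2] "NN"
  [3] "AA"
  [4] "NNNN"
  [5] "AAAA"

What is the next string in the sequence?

NNNNNNNN

Rewriting each symbol of AAAA: A→NN, A→NN, A→NN, A→NN, which concatenates to NN NN NN NN.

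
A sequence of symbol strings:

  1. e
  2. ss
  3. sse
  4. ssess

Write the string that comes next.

ssesssse

This is a Fibonacci-style word recurrence s(k) = s(k−1)·s(k−2): e.g. ss·e = sse.
The next term joins ssess and sse.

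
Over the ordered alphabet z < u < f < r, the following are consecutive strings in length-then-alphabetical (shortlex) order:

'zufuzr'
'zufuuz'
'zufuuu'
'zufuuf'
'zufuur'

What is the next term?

The successor of zufuur increments the rightmost position that isn't already r and resets every position after it to z.

zufufz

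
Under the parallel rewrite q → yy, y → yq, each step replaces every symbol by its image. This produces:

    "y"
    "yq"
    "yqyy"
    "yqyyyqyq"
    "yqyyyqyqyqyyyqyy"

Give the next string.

Rewriting the 16 symbols of yqyyyqyqyqyyyqyy one by one yields yq yy yq yq yq yy yq yy yq yy yq yq yq yy yq yq; concatenated:

yqyyyqyqyqyyyqyyyqyyyqyqyqyyyqyq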